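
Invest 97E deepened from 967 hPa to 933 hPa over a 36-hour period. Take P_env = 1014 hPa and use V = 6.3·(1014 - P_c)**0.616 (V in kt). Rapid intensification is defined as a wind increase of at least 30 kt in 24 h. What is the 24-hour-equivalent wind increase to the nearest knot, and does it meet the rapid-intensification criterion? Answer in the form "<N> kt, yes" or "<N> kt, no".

18 kt, no

V₁: ΔP = 47, V ≈ 6.3 × 47^0.616 ≈ 67.51 kt.
V₂: ΔP = 81, V ≈ 6.3 × 81^0.616 ≈ 94.40 kt.
ΔV over 36 h = 26.89 kt → 24 h equivalent = 26.89 × 24/36 ≈ 17.93 kt.
18 kt < 30 kt ⇒ not rapid intensification.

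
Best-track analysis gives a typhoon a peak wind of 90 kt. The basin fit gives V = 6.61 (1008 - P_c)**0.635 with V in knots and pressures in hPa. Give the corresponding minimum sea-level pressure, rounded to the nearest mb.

ΔP = (V / 6.61)^(1/0.635) = (90/6.61)^1.575.
90/6.61 = 13.616; 13.616^1.575 ≈ 61.08 mb.
P_c = 1008 − 61.08 = 946.92 ≈ 947 mb.

947 mb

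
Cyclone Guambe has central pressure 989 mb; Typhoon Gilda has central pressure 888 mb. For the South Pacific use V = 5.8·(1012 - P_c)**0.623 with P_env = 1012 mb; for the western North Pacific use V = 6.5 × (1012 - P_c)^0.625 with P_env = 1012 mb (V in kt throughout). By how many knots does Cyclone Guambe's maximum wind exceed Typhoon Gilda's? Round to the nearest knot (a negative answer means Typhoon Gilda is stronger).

-91 kt

Cyclone Guambe: ΔP = 23; V ≈ 5.8 × 23^0.623 ≈ 40.91 kt.
Typhoon Gilda: ΔP = 124; V ≈ 6.5 × 124^0.625 ≈ 132.22 kt.
Difference ≈ 40.91 − 132.22 = -91.31 → -91 kt.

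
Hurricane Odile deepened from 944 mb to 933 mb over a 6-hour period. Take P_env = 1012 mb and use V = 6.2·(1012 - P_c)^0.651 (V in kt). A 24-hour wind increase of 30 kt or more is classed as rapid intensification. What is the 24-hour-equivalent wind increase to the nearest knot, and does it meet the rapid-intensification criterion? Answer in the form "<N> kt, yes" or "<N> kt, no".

40 kt, yes

V₁: ΔP = 68, V ≈ 6.2 × 68^0.651 ≈ 96.68 kt.
V₂: ΔP = 79, V ≈ 6.2 × 79^0.651 ≈ 106.60 kt.
ΔV over 6 h = 9.92 kt → 24 h equivalent = 9.92 × 24/6 ≈ 39.68 kt.
40 kt ≥ 30 kt ⇒ rapid intensification.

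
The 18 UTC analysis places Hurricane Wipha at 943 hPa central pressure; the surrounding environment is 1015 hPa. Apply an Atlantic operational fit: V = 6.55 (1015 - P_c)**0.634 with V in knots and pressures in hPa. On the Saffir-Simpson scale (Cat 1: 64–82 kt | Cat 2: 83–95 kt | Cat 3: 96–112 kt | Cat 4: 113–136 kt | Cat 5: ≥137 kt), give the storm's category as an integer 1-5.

3

ΔP = 1015 − 943 = 72 hPa.
V ≈ 6.55 × 72^0.634 = 6.55 × 15.05 ≈ 99 kt.
99 kt falls in the Category 3 band.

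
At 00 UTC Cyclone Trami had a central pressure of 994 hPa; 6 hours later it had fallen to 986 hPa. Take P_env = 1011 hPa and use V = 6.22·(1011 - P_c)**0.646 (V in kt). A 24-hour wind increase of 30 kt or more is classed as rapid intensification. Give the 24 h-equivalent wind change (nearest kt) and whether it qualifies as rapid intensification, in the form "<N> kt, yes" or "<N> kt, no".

44 kt, yes

V₁: ΔP = 17, V ≈ 6.22 × 17^0.646 ≈ 38.78 kt.
V₂: ΔP = 25, V ≈ 6.22 × 25^0.646 ≈ 49.76 kt.
ΔV over 6 h = 10.98 kt → 24 h equivalent = 10.98 × 24/6 ≈ 43.92 kt.
44 kt ≥ 30 kt ⇒ rapid intensification.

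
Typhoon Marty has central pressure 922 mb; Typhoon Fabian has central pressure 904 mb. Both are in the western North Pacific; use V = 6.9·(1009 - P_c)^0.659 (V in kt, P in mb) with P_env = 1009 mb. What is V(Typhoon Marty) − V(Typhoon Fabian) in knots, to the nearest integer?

-17 kt

Typhoon Marty: ΔP = 87; V ≈ 6.9 × 87^0.659 ≈ 130.92 kt.
Typhoon Fabian: ΔP = 105; V ≈ 6.9 × 105^0.659 ≈ 148.19 kt.
Difference ≈ 130.92 − 148.19 = -17.27 → -17 kt.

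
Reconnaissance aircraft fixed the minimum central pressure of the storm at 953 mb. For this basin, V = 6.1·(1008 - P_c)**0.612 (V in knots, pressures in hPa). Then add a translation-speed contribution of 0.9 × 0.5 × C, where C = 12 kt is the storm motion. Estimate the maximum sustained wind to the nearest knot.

ΔP = 1008 − 953 = 55 mb.
55^0.612 ≈ 11.617.
V ≈ 6.1 × 11.617 ≈ 70.9 kt.
Translation term: 0.9 × 0.5 × 12 = 5.4 kt.
Corrected V ≈ 76.3 kt → 76 kt.

76 kt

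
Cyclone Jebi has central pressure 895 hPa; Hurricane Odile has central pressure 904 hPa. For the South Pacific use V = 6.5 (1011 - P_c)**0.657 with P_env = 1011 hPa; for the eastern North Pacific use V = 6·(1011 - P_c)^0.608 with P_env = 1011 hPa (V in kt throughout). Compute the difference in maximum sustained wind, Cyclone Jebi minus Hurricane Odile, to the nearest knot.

45 kt

Cyclone Jebi: ΔP = 116; V ≈ 6.5 × 116^0.657 ≈ 147.66 kt.
Hurricane Odile: ΔP = 107; V ≈ 6 × 107^0.608 ≈ 102.81 kt.
Difference ≈ 147.66 − 102.81 = 44.85 → 45 kt.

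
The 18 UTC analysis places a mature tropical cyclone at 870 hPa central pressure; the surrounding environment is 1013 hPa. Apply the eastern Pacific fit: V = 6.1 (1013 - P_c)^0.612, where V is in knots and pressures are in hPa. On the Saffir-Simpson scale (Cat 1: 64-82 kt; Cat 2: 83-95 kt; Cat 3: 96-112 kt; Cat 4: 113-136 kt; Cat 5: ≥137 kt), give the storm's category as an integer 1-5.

ΔP = 1013 − 870 = 143 hPa.
V ≈ 6.1 × 143^0.612 = 6.1 × 20.85 ≈ 127 kt.
127 kt falls in the Category 4 band.

4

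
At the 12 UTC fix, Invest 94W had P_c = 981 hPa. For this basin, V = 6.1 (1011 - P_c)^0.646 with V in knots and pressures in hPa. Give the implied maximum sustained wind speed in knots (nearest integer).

55 kt

ΔP = 1011 − 981 = 30 hPa.
30^0.646 ≈ 9.000.
V ≈ 6.1 × 9.000 ≈ 54.9 kt.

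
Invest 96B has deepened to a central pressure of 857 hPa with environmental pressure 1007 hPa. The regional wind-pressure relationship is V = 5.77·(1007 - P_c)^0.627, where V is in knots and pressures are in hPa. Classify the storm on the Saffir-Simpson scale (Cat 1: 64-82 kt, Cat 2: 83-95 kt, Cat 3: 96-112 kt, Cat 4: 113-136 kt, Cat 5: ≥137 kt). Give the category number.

ΔP = 1007 − 857 = 150 hPa.
V ≈ 5.77 × 150^0.627 = 5.77 × 23.14 ≈ 134 kt.
134 kt falls in the Category 4 band.

4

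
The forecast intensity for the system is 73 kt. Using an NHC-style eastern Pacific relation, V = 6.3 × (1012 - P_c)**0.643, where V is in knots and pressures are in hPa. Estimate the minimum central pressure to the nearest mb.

967 mb

ΔP = (V / 6.3)^(1/0.643) = (73/6.3)^1.555.
73/6.3 = 11.587; 11.587^1.555 ≈ 45.16 mb.
P_c = 1012 − 45.16 = 966.84 ≈ 967 mb.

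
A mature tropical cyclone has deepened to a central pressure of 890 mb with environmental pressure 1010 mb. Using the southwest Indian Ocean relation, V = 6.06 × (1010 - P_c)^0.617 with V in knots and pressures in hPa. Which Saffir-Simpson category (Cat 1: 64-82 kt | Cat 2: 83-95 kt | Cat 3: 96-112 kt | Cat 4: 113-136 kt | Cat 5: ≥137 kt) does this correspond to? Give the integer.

ΔP = 1010 − 890 = 120 mb.
V ≈ 6.06 × 120^0.617 = 6.06 × 19.18 ≈ 116 kt.
116 kt falls in the Category 4 band.

4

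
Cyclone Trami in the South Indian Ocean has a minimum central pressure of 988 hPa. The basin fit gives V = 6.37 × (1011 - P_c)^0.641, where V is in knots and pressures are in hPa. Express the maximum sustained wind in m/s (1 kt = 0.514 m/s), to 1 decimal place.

24.4 m/s

ΔP = 1011 − 988 = 23 hPa.
V ≈ 6.37 × 23^0.641 = 6.37 × 7.462 ≈ 47.534 kt.
47.534 × 0.514 ≈ 24.43 m/s → 24.4 m/s.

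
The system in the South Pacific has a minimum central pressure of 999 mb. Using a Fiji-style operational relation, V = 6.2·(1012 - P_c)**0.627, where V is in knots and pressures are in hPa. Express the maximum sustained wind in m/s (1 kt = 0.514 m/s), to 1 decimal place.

ΔP = 1012 − 999 = 13 mb.
V ≈ 6.2 × 13^0.627 = 6.2 × 4.994 ≈ 30.962 kt.
30.962 × 0.514 ≈ 15.91 m/s → 15.9 m/s.

15.9 m/s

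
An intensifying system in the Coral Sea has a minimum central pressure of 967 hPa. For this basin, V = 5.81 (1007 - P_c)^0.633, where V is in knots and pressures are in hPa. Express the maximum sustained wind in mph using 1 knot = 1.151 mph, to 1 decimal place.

ΔP = 1007 − 967 = 40 hPa.
V ≈ 5.81 × 40^0.633 = 5.81 × 10.330 ≈ 60.018 kt.
60.018 × 1.151 ≈ 69.08 mph → 69.1 mph.

69.1 mph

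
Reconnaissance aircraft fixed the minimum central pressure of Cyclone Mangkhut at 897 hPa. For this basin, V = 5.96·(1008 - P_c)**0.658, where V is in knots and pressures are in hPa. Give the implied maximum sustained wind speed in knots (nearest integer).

ΔP = 1008 − 897 = 111 hPa.
111^0.658 ≈ 22.173.
V ≈ 5.96 × 22.173 ≈ 132.2 kt.

132 kt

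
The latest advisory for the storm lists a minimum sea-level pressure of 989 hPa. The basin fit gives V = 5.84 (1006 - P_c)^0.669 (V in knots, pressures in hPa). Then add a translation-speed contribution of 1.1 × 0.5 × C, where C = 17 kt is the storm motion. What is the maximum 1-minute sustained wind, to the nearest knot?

ΔP = 1006 − 989 = 17 hPa.
17^0.669 ≈ 6.655.
V ≈ 5.84 × 6.655 ≈ 38.9 kt.
Translation term: 1.1 × 0.5 × 17 = 9.35 kt.
Corrected V ≈ 48.25 kt → 48 kt.

48 kt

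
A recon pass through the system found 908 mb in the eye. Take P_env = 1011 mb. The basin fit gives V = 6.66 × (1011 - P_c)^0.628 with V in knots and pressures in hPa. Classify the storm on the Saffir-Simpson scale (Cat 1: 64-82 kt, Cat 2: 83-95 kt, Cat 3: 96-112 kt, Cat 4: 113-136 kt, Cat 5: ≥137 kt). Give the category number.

ΔP = 1011 − 908 = 103 mb.
V ≈ 6.66 × 103^0.628 = 6.66 × 18.37 ≈ 122 kt.
122 kt falls in the Category 4 band.

4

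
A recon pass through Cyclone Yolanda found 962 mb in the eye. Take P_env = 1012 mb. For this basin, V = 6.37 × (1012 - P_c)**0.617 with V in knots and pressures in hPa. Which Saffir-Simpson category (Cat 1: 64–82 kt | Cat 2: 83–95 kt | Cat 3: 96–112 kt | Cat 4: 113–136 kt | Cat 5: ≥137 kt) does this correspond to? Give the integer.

1

ΔP = 1012 − 962 = 50 mb.
V ≈ 6.37 × 50^0.617 = 6.37 × 11.18 ≈ 71 kt.
71 kt falls in the Category 1 band.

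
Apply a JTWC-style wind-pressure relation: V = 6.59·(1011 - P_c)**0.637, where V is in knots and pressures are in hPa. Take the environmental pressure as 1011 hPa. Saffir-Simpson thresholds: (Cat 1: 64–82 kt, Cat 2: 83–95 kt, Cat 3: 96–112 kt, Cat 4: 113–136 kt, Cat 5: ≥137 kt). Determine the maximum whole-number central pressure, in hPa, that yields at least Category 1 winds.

Category 1 begins at V = 64 kt.
Required ΔP = (64/6.59)^(1/0.637) = 9.712^1.570 ≈ 35.47 hPa.
P_c ≤ 1011 − 35.47 = 975.53, so the highest integer P_c is 975 hPa.

975 hPa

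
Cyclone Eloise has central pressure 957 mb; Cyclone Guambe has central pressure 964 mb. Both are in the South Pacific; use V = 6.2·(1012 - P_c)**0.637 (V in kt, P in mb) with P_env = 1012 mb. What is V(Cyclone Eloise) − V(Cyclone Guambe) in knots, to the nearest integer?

7 kt

Cyclone Eloise: ΔP = 55; V ≈ 6.2 × 55^0.637 ≈ 79.62 kt.
Cyclone Guambe: ΔP = 48; V ≈ 6.2 × 48^0.637 ≈ 73.00 kt.
Difference ≈ 79.62 − 73.00 = 6.62 → 7 kt.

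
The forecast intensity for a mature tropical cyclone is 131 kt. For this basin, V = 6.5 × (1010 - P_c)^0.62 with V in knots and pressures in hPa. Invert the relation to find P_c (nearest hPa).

883 hPa

ΔP = (V / 6.5)^(1/0.62) = (131/6.5)^1.613.
131/6.5 = 20.154; 20.154^1.613 ≈ 127.00 hPa.
P_c = 1010 − 127.00 = 883.00 ≈ 883 hPa.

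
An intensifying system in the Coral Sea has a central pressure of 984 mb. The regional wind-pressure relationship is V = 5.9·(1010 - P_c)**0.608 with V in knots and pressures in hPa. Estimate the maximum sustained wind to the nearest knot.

ΔP = 1010 − 984 = 26 mb.
26^0.608 ≈ 7.249.
V ≈ 5.9 × 7.249 ≈ 42.8 kt.

43 kt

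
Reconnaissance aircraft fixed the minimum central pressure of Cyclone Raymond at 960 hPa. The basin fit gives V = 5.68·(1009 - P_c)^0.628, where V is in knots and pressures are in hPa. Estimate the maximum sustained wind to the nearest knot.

ΔP = 1009 − 960 = 49 hPa.
49^0.628 ≈ 11.520.
V ≈ 5.68 × 11.520 ≈ 65.4 kt.

65 kt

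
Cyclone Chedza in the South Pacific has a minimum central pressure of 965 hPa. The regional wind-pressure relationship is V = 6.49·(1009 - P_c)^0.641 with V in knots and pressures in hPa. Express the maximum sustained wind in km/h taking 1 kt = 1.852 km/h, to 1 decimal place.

135.9 km/h

ΔP = 1009 − 965 = 44 hPa.
V ≈ 6.49 × 44^0.641 = 6.49 × 11.310 ≈ 73.400 kt.
73.400 × 1.852 ≈ 135.94 km/h → 135.9 km/h.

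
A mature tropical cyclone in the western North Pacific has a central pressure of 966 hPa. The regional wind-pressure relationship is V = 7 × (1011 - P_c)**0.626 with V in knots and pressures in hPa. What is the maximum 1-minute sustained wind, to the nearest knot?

76 kt

ΔP = 1011 − 966 = 45 hPa.
45^0.626 ≈ 10.837.
V ≈ 7 × 10.837 ≈ 75.9 kt.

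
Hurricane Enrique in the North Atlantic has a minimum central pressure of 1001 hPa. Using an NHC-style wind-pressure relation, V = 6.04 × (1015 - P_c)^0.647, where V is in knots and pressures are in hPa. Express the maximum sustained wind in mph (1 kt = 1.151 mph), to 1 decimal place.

38.3 mph

ΔP = 1015 − 1001 = 14 hPa.
V ≈ 6.04 × 14^0.647 = 6.04 × 5.515 ≈ 33.311 kt.
33.311 × 1.151 ≈ 38.34 mph → 38.3 mph.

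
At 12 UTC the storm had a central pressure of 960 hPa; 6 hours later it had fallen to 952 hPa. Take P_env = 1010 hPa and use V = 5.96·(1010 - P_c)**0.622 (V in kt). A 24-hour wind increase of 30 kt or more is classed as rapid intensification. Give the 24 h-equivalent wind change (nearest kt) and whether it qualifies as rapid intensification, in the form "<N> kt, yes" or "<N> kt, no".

V₁: ΔP = 50, V ≈ 5.96 × 50^0.622 ≈ 67.92 kt.
V₂: ΔP = 58, V ≈ 5.96 × 58^0.622 ≈ 74.49 kt.
ΔV over 6 h = 6.57 kt → 24 h equivalent = 6.57 × 24/6 ≈ 26.28 kt.
26 kt < 30 kt ⇒ not rapid intensification.

26 kt, no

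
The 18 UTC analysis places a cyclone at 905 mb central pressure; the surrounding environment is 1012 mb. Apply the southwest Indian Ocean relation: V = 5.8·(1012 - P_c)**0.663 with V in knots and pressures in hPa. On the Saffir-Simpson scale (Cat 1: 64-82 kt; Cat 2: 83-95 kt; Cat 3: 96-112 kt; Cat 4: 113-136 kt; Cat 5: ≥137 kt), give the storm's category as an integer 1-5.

ΔP = 1012 − 905 = 107 mb.
V ≈ 5.8 × 107^0.663 = 5.8 × 22.16 ≈ 129 kt.
129 kt falls in the Category 4 band.

4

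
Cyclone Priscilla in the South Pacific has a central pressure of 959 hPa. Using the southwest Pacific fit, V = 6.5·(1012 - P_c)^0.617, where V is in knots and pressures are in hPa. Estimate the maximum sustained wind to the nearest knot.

75 kt

ΔP = 1012 − 959 = 53 hPa.
53^0.617 ≈ 11.585.
V ≈ 6.5 × 11.585 ≈ 75.3 kt.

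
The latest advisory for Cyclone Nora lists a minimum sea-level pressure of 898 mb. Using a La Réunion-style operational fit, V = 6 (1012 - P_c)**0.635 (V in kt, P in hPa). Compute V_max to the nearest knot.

121 kt

ΔP = 1012 − 898 = 114 mb.
114^0.635 ≈ 20.236.
V ≈ 6 × 20.236 ≈ 121.4 kt.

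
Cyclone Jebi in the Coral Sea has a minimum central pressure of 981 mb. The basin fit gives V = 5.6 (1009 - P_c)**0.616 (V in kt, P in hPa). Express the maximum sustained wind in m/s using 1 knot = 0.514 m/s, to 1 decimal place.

22.4 m/s

ΔP = 1009 − 981 = 28 mb.
V ≈ 5.6 × 28^0.616 = 5.6 × 7.788 ≈ 43.615 kt.
43.615 × 0.514 ≈ 22.42 m/s → 22.4 m/s.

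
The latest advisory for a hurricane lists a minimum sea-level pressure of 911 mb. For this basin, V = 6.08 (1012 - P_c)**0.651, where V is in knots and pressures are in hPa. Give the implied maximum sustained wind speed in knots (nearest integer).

ΔP = 1012 − 911 = 101 mb.
101^0.651 ≈ 20.175.
V ≈ 6.08 × 20.175 ≈ 122.7 kt.

123 kt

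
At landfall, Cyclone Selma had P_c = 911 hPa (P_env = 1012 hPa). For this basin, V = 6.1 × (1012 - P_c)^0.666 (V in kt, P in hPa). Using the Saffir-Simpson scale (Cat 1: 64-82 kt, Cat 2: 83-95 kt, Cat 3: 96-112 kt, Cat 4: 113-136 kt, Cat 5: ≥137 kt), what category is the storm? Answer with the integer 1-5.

4

ΔP = 1012 − 911 = 101 hPa.
V ≈ 6.1 × 101^0.666 = 6.1 × 21.62 ≈ 132 kt.
132 kt falls in the Category 4 band.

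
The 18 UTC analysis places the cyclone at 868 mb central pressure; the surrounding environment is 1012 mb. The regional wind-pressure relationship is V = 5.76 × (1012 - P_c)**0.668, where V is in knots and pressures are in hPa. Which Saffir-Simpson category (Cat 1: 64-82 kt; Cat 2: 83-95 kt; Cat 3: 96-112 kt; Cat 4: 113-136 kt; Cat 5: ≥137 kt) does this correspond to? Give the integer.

ΔP = 1012 − 868 = 144 mb.
V ≈ 5.76 × 144^0.668 = 5.76 × 27.66 ≈ 159 kt.
159 kt falls in the Category 5 band.

5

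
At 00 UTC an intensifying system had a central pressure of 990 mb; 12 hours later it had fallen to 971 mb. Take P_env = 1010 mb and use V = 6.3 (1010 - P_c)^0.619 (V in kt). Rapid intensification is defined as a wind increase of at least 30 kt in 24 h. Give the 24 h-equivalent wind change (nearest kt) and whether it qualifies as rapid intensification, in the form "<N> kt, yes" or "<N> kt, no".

41 kt, yes

V₁: ΔP = 20, V ≈ 6.3 × 20^0.619 ≈ 40.24 kt.
V₂: ΔP = 39, V ≈ 6.3 × 39^0.619 ≈ 60.84 kt.
ΔV over 12 h = 20.60 kt → 24 h equivalent = 20.60 × 24/12 ≈ 41.20 kt.
41 kt ≥ 30 kt ⇒ rapid intensification.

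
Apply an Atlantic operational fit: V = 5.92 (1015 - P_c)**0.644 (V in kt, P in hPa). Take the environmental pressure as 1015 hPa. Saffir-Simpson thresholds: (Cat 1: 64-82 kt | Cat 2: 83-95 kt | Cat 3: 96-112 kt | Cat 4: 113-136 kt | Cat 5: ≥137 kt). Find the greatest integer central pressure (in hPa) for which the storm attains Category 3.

Category 3 begins at V = 96 kt.
Required ΔP = (96/5.92)^(1/0.644) = 16.216^1.553 ≈ 75.65 hPa.
P_c ≤ 1015 − 75.65 = 939.35, so the highest integer P_c is 939 hPa.

939 hPa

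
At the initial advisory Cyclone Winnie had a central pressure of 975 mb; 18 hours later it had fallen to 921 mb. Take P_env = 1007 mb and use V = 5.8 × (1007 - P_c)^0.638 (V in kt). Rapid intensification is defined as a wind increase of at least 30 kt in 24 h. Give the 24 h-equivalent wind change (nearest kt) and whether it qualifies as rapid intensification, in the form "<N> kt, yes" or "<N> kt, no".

62 kt, yes

V₁: ΔP = 32, V ≈ 5.8 × 32^0.638 ≈ 52.93 kt.
V₂: ΔP = 86, V ≈ 5.8 × 86^0.638 ≈ 99.46 kt.
ΔV over 18 h = 46.53 kt → 24 h equivalent = 46.53 × 24/18 ≈ 62.04 kt.
62 kt ≥ 30 kt ⇒ rapid intensification.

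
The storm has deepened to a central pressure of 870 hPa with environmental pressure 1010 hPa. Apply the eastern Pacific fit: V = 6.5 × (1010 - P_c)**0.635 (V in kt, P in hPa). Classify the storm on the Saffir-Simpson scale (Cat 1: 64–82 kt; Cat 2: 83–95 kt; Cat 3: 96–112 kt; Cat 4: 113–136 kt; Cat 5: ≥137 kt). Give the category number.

ΔP = 1010 − 870 = 140 hPa.
V ≈ 6.5 × 140^0.635 = 6.5 × 23.06 ≈ 150 kt.
150 kt falls in the Category 5 band.

5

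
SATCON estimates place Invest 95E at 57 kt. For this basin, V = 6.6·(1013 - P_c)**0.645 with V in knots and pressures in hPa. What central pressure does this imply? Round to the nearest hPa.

ΔP = (V / 6.6)^(1/0.645) = (57/6.6)^1.550.
57/6.6 = 8.636; 8.636^1.550 ≈ 28.29 hPa.
P_c = 1013 − 28.29 = 984.71 ≈ 985 hPa.

985 hPa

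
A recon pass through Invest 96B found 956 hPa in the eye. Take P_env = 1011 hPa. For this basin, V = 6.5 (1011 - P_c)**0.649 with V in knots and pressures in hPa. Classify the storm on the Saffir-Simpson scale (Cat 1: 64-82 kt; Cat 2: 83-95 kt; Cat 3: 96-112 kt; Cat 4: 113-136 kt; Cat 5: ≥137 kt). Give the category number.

ΔP = 1011 − 956 = 55 hPa.
V ≈ 6.5 × 55^0.649 = 6.5 × 13.47 ≈ 88 kt.
88 kt falls in the Category 2 band.

2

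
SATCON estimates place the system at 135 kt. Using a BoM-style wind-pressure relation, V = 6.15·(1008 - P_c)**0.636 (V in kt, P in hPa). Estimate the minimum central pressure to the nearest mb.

ΔP = (V / 6.15)^(1/0.636) = (135/6.15)^1.572.
135/6.15 = 21.951; 21.951^1.572 ≈ 128.59 mb.
P_c = 1008 − 128.59 = 879.41 ≈ 879 mb.

879 mb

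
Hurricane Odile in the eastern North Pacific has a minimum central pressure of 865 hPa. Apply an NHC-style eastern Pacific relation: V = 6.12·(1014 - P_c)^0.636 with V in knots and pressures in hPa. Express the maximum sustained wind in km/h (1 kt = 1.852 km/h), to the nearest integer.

ΔP = 1014 − 865 = 149 hPa.
V ≈ 6.12 × 149^0.636 = 6.12 × 24.107 ≈ 147.536 kt.
147.536 × 1.852 ≈ 273.24 km/h → 273 km/h.

273 km/h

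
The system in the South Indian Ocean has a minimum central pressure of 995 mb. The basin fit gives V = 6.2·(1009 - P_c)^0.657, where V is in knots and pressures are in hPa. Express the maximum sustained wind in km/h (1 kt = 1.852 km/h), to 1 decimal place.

65.0 km/h

ΔP = 1009 − 995 = 14 mb.
V ≈ 6.2 × 14^0.657 = 6.2 × 5.662 ≈ 35.107 kt.
35.107 × 1.852 ≈ 65.02 km/h → 65.0 km/h.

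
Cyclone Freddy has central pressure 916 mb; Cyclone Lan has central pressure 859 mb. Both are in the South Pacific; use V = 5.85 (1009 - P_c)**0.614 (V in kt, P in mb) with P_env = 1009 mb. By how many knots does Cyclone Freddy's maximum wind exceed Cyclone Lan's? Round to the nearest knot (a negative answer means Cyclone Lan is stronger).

Cyclone Freddy: ΔP = 93; V ≈ 5.85 × 93^0.614 ≈ 94.58 kt.
Cyclone Lan: ΔP = 150; V ≈ 5.85 × 150^0.614 ≈ 126.85 kt.
Difference ≈ 94.58 − 126.85 = -32.27 → -32 kt.

-32 kt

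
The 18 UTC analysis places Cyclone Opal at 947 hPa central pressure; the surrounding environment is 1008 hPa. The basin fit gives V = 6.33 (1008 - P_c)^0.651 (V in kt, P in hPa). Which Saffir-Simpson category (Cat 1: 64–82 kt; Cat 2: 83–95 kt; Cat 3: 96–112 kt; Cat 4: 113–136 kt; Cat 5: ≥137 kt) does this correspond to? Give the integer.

ΔP = 1008 − 947 = 61 hPa.
V ≈ 6.33 × 61^0.651 = 6.33 × 14.53 ≈ 92 kt.
92 kt falls in the Category 2 band.

2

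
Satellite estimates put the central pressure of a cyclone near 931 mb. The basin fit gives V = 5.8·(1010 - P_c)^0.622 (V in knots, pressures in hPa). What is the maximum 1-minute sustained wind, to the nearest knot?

88 kt

ΔP = 1010 − 931 = 79 mb.
79^0.622 ≈ 15.147.
V ≈ 5.8 × 15.147 ≈ 87.9 kt.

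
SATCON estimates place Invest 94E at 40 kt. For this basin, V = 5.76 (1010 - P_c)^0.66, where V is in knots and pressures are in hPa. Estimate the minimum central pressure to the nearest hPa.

991 hPa

ΔP = (V / 5.76)^(1/0.66) = (40/5.76)^1.515.
40/5.76 = 6.944; 6.944^1.515 ≈ 18.85 hPa.
P_c = 1010 − 18.85 = 991.15 ≈ 991 hPa.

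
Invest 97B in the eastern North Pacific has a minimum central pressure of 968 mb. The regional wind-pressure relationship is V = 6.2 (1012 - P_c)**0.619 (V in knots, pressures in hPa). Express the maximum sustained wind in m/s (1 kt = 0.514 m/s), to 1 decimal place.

33.2 m/s

ΔP = 1012 − 968 = 44 mb.
V ≈ 6.2 × 44^0.619 = 6.2 × 10.406 ≈ 64.519 kt.
64.519 × 0.514 ≈ 33.16 m/s → 33.2 m/s.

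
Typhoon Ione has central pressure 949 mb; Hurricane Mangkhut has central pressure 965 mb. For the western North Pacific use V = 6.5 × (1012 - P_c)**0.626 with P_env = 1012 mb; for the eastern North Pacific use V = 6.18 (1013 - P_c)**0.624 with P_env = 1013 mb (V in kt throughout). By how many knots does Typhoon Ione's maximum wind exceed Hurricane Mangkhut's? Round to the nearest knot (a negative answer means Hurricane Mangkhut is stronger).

Typhoon Ione: ΔP = 63; V ≈ 6.5 × 63^0.626 ≈ 86.96 kt.
Hurricane Mangkhut: ΔP = 48; V ≈ 6.18 × 48^0.624 ≈ 69.20 kt.
Difference ≈ 86.96 − 69.20 = 17.76 → 18 kt.

18 kt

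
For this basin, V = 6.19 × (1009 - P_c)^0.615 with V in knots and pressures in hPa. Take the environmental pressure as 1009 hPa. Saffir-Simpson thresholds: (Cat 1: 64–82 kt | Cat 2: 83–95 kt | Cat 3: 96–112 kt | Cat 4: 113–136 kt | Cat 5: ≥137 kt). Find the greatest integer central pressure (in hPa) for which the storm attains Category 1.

Category 1 begins at V = 64 kt.
Required ΔP = (64/6.19)^(1/0.615) = 10.339^1.626 ≈ 44.62 hPa.
P_c ≤ 1009 − 44.62 = 964.38, so the highest integer P_c is 964 hPa.

964 hPa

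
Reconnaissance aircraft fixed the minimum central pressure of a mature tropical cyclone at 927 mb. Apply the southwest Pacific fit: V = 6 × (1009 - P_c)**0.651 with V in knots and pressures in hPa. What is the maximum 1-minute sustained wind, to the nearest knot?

ΔP = 1009 − 927 = 82 mb.
82^0.651 ≈ 17.615.
V ≈ 6 × 17.615 ≈ 105.7 kt.

106 kt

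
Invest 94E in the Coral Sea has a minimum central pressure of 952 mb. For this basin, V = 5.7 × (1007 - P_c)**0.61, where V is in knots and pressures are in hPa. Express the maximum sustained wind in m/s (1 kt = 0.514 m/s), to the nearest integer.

34 m/s

ΔP = 1007 − 952 = 55 mb.
V ≈ 5.7 × 55^0.61 = 5.7 × 11.524 ≈ 65.690 kt.
65.690 × 0.514 ≈ 33.76 m/s → 34 m/s.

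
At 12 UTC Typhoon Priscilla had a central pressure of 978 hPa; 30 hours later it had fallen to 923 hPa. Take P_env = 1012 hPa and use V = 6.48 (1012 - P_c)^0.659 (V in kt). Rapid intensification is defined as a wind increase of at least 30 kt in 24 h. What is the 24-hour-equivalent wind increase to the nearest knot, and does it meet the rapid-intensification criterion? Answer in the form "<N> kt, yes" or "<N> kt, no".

V₁: ΔP = 34, V ≈ 6.48 × 34^0.659 ≈ 66.19 kt.
V₂: ΔP = 89, V ≈ 6.48 × 89^0.659 ≈ 124.80 kt.
ΔV over 30 h = 58.61 kt → 24 h equivalent = 58.61 × 24/30 ≈ 46.89 kt.
47 kt ≥ 30 kt ⇒ rapid intensification.

47 kt, yes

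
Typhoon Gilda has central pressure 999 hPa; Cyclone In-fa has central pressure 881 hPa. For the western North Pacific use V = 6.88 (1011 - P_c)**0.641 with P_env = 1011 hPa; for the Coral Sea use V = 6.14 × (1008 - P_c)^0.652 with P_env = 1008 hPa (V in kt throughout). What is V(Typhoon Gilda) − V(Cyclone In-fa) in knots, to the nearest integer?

-111 kt

Typhoon Gilda: ΔP = 12; V ≈ 6.88 × 12^0.641 ≈ 33.83 kt.
Cyclone In-fa: ΔP = 127; V ≈ 6.14 × 127^0.652 ≈ 144.49 kt.
Difference ≈ 33.83 − 144.49 = -110.66 → -111 kt.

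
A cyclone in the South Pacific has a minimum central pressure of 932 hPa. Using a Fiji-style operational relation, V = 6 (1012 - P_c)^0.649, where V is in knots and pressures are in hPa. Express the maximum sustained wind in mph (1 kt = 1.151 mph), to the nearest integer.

119 mph

ΔP = 1012 − 932 = 80 hPa.
V ≈ 6 × 80^0.649 = 6 × 17.183 ≈ 103.100 kt.
103.100 × 1.151 ≈ 118.67 mph → 119 mph.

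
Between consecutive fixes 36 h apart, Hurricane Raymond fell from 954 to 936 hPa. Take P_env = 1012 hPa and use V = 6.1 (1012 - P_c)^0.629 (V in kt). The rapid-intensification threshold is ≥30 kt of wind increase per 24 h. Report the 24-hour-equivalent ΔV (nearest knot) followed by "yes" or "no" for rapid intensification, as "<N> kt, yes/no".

V₁: ΔP = 58, V ≈ 6.1 × 58^0.629 ≈ 78.44 kt.
V₂: ΔP = 76, V ≈ 6.1 × 76^0.629 ≈ 92.97 kt.
ΔV over 36 h = 14.53 kt → 24 h equivalent = 14.53 × 24/36 ≈ 9.69 kt.
10 kt < 30 kt ⇒ not rapid intensification.

10 kt, no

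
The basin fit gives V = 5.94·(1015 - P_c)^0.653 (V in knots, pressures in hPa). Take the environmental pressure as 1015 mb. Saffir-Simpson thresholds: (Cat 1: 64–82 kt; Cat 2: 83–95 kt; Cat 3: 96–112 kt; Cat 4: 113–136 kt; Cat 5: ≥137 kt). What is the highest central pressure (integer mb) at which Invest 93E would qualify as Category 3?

Category 3 begins at V = 96 kt.
Required ΔP = (96/5.94)^(1/0.653) = 16.162^1.531 ≈ 70.90 mb.
P_c ≤ 1015 − 70.90 = 944.10, so the highest integer P_c is 944 mb.

944 mb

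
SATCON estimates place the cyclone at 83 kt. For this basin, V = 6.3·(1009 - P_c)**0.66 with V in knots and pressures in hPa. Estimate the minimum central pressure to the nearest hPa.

959 hPa

ΔP = (V / 6.3)^(1/0.66) = (83/6.3)^1.515.
83/6.3 = 13.175; 13.175^1.515 ≈ 49.72 hPa.
P_c = 1009 − 49.72 = 959.28 ≈ 959 hPa.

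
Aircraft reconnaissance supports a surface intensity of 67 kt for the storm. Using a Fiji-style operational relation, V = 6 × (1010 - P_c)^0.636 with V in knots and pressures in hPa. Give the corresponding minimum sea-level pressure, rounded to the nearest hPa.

ΔP = (V / 6)^(1/0.636) = (67/6)^1.572.
67/6 = 11.167; 11.167^1.572 ≈ 44.43 hPa.
P_c = 1010 − 44.43 = 965.57 ≈ 966 hPa.

966 hPa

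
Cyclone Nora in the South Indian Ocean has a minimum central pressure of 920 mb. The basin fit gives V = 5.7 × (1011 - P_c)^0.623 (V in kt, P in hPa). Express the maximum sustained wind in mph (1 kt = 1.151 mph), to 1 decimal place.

109.0 mph

ΔP = 1011 − 920 = 91 mb.
V ≈ 5.7 × 91^0.623 = 5.7 × 16.614 ≈ 94.702 kt.
94.702 × 1.151 ≈ 109.00 mph → 109.0 mph.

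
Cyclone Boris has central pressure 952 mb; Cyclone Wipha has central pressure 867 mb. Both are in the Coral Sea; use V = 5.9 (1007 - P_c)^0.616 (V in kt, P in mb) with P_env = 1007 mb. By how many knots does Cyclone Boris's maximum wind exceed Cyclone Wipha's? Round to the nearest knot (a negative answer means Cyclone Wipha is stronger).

-54 kt

Cyclone Boris: ΔP = 55; V ≈ 5.9 × 55^0.616 ≈ 69.65 kt.
Cyclone Wipha: ΔP = 140; V ≈ 5.9 × 140^0.616 ≈ 123.84 kt.
Difference ≈ 69.65 − 123.84 = -54.19 → -54 kt.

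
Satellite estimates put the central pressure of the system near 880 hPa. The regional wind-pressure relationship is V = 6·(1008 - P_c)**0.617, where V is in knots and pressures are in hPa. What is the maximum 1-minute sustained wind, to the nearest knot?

120 kt

ΔP = 1008 − 880 = 128 hPa.
128^0.617 ≈ 19.959.
V ≈ 6 × 19.959 ≈ 119.8 kt.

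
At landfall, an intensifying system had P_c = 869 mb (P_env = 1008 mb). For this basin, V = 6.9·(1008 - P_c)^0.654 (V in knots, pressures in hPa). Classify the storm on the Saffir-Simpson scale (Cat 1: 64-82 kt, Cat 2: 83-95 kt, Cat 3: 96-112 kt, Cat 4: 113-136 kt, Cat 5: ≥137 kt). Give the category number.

ΔP = 1008 − 869 = 139 mb.
V ≈ 6.9 × 139^0.654 = 6.9 × 25.21 ≈ 174 kt.
174 kt falls in the Category 5 band.

5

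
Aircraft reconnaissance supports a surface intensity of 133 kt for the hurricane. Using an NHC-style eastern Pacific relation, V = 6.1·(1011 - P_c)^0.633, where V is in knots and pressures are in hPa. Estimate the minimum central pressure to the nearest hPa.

881 hPa

ΔP = (V / 6.1)^(1/0.633) = (133/6.1)^1.580.
133/6.1 = 21.803; 21.803^1.580 ≈ 130.19 hPa.
P_c = 1011 − 130.19 = 880.81 ≈ 881 hPa.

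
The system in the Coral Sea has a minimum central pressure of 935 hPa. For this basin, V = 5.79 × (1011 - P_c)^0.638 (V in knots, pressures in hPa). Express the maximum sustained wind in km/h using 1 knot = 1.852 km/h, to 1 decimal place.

ΔP = 1011 − 935 = 76 hPa.
V ≈ 5.79 × 76^0.638 = 5.79 × 15.847 ≈ 91.757 kt.
91.757 × 1.852 ≈ 169.93 km/h → 169.9 km/h.

169.9 km/h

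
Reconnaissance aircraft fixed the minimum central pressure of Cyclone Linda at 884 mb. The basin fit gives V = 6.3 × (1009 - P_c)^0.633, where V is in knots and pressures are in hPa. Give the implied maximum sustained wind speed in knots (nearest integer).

ΔP = 1009 − 884 = 125 mb.
125^0.633 ≈ 21.249.
V ≈ 6.3 × 21.249 ≈ 133.9 kt.

134 kt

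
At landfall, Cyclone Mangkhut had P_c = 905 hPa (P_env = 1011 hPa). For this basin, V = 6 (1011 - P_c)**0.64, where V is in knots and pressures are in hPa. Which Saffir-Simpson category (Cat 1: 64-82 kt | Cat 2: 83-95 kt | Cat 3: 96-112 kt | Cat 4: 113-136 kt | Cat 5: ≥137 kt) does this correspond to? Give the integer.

4

ΔP = 1011 − 905 = 106 hPa.
V ≈ 6 × 106^0.64 = 6 × 19.78 ≈ 119 kt.
119 kt falls in the Category 4 band.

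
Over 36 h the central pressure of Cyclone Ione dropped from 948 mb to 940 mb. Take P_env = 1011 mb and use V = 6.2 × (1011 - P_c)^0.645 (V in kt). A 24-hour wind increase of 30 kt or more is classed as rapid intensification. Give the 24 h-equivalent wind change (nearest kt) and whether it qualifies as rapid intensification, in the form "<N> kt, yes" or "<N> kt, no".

V₁: ΔP = 63, V ≈ 6.2 × 63^0.645 ≈ 89.74 kt.
V₂: ΔP = 71, V ≈ 6.2 × 71^0.645 ≈ 96.93 kt.
ΔV over 36 h = 7.19 kt → 24 h equivalent = 7.19 × 24/36 ≈ 4.79 kt.
5 kt < 30 kt ⇒ not rapid intensification.

5 kt, no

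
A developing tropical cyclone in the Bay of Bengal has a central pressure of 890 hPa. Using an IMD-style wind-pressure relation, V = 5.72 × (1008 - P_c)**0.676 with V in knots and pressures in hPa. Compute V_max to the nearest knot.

144 kt

ΔP = 1008 − 890 = 118 hPa.
118^0.676 ≈ 25.153.
V ≈ 5.72 × 25.153 ≈ 143.9 kt.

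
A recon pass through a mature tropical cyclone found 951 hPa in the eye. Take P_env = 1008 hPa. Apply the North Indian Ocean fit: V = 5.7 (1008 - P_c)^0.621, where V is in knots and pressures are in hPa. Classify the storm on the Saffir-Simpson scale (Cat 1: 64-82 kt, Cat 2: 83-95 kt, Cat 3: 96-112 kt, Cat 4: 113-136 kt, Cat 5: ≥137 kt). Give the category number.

1

ΔP = 1008 − 951 = 57 hPa.
V ≈ 5.7 × 57^0.621 = 5.7 × 12.31 ≈ 70 kt.
70 kt falls in the Category 1 band.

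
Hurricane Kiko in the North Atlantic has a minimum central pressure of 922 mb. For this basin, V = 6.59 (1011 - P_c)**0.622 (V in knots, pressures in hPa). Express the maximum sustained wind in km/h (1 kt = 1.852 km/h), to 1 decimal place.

199.1 km/h

ΔP = 1011 − 922 = 89 mb.
V ≈ 6.59 × 89^0.622 = 6.59 × 16.313 ≈ 107.499 kt.
107.499 × 1.852 ≈ 199.09 km/h → 199.1 km/h.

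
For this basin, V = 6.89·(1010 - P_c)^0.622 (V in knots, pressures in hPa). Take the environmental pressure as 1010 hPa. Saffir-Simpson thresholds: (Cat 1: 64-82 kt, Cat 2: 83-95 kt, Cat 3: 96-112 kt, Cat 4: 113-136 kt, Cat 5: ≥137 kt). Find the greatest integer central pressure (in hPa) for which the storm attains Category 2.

Category 2 begins at V = 83 kt.
Required ΔP = (83/6.89)^(1/0.622) = 12.046^1.608 ≈ 54.67 hPa.
P_c ≤ 1010 − 54.67 = 955.33, so the highest integer P_c is 955 hPa.

955 hPa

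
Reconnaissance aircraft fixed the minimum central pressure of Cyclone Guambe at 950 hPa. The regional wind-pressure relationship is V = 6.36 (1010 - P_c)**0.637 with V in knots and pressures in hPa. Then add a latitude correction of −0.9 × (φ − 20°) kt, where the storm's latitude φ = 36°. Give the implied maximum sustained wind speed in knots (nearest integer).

72 kt

ΔP = 1010 − 950 = 60 hPa.
60^0.637 ≈ 13.573.
V ≈ 6.36 × 13.573 ≈ 86.3 kt.
Latitude correction: −0.9 × (36 − 20) = -14.4 kt.
Corrected V ≈ 71.9 kt → 72 kt.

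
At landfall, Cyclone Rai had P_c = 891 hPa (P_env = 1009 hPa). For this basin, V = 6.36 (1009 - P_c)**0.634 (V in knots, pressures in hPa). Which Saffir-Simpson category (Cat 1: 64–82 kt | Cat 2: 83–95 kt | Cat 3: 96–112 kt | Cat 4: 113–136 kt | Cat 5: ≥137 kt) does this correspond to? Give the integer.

4

ΔP = 1009 − 891 = 118 hPa.
V ≈ 6.36 × 118^0.634 = 6.36 × 20.59 ≈ 131 kt.
131 kt falls in the Category 4 band.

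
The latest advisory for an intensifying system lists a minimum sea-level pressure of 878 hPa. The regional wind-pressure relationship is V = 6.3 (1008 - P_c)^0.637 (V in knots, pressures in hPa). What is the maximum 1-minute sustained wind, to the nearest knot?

ΔP = 1008 − 878 = 130 hPa.
130^0.637 ≈ 22.212.
V ≈ 6.3 × 22.212 ≈ 139.9 kt.

140 kt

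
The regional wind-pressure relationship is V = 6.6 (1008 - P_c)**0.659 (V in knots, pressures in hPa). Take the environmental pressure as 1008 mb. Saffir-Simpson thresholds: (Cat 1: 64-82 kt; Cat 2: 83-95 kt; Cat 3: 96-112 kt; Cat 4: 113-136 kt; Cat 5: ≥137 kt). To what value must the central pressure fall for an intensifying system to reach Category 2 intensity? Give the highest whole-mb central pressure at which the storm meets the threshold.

961 mb

Category 2 begins at V = 83 kt.
Required ΔP = (83/6.6)^(1/0.659) = 12.576^1.517 ≈ 46.61 mb.
P_c ≤ 1008 − 46.61 = 961.39, so the highest integer P_c is 961 mb.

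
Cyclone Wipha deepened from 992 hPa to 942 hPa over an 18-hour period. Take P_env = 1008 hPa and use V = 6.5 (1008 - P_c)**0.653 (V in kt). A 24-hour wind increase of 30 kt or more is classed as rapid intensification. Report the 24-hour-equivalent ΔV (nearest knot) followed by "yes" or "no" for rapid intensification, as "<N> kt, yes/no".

81 kt, yes

V₁: ΔP = 16, V ≈ 6.5 × 16^0.653 ≈ 39.74 kt.
V₂: ΔP = 66, V ≈ 6.5 × 66^0.653 ≈ 100.25 kt.
ΔV over 18 h = 60.51 kt → 24 h equivalent = 60.51 × 24/18 ≈ 80.68 kt.
81 kt ≥ 30 kt ⇒ rapid intensification.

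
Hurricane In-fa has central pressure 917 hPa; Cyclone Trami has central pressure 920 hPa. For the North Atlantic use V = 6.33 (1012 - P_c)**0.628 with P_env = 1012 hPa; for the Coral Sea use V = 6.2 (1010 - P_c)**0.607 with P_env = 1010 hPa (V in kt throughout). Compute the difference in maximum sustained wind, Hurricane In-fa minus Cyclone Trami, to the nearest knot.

15 kt

Hurricane In-fa: ΔP = 95; V ≈ 6.33 × 95^0.628 ≈ 110.51 kt.
Cyclone Trami: ΔP = 90; V ≈ 6.2 × 90^0.607 ≈ 95.20 kt.
Difference ≈ 110.51 − 95.20 = 15.31 → 15 kt.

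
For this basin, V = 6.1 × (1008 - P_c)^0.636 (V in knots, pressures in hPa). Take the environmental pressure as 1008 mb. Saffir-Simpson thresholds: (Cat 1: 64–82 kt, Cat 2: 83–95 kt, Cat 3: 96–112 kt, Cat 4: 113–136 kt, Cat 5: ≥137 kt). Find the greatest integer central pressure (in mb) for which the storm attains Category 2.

Category 2 begins at V = 83 kt.
Required ΔP = (83/6.1)^(1/0.636) = 13.607^1.572 ≈ 60.62 mb.
P_c ≤ 1008 − 60.62 = 947.38, so the highest integer P_c is 947 mb.

947 mb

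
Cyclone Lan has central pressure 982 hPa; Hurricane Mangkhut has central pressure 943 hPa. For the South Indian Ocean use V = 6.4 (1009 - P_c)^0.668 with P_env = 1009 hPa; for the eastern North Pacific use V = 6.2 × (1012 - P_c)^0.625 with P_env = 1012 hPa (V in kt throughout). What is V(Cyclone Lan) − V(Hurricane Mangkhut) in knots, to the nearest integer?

-30 kt

Cyclone Lan: ΔP = 27; V ≈ 6.4 × 27^0.668 ≈ 57.85 kt.
Hurricane Mangkhut: ΔP = 69; V ≈ 6.2 × 69^0.625 ≈ 87.43 kt.
Difference ≈ 57.85 − 87.43 = -29.58 → -30 kt.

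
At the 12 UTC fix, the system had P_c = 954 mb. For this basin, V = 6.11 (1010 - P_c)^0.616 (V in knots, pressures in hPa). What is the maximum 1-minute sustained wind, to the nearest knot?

ΔP = 1010 − 954 = 56 mb.
56^0.616 ≈ 11.937.
V ≈ 6.11 × 11.937 ≈ 72.9 kt.

73 kt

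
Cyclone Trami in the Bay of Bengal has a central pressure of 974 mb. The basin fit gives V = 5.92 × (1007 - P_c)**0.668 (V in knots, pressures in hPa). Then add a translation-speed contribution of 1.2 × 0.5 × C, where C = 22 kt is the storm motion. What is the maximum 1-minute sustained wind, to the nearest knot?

74 kt

ΔP = 1007 − 974 = 33 mb.
33^0.668 ≈ 10.336.
V ≈ 5.92 × 10.336 ≈ 61.2 kt.
Translation term: 1.2 × 0.5 × 22 = 13.2 kt.
Corrected V ≈ 74.4 kt → 74 kt.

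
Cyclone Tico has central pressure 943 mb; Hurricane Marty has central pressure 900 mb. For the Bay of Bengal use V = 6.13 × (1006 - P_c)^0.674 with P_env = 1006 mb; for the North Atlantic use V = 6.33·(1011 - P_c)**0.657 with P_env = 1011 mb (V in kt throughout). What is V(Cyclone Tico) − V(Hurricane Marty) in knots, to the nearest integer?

Cyclone Tico: ΔP = 63; V ≈ 6.13 × 63^0.674 ≈ 100.05 kt.
Hurricane Marty: ΔP = 111; V ≈ 6.33 × 111^0.657 ≈ 139.70 kt.
Difference ≈ 100.05 − 139.70 = -39.65 → -40 kt.

-40 kt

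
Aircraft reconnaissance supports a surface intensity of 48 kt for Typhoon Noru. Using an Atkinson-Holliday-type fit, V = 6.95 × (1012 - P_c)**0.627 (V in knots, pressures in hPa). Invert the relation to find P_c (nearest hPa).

990 hPa

ΔP = (V / 6.95)^(1/0.627) = (48/6.95)^1.595.
48/6.95 = 6.906; 6.906^1.595 ≈ 21.80 hPa.
P_c = 1012 − 21.80 = 990.20 ≈ 990 hPa.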